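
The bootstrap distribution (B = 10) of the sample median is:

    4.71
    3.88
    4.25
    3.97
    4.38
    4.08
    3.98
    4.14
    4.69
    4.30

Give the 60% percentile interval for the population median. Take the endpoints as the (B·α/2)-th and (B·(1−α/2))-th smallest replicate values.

Sorted replicates: 3.88, 3.97, 3.98, 4.08, 4.14, 4.25, 4.30, 4.38, 4.69, 4.71
α = 0.40; lower rank = 10 × 0.200 = 2; upper rank = 10 × 0.800 = 8.
The 2nd smallest replicate is 3.97; the 8th is 4.38.

(3.97, 4.38)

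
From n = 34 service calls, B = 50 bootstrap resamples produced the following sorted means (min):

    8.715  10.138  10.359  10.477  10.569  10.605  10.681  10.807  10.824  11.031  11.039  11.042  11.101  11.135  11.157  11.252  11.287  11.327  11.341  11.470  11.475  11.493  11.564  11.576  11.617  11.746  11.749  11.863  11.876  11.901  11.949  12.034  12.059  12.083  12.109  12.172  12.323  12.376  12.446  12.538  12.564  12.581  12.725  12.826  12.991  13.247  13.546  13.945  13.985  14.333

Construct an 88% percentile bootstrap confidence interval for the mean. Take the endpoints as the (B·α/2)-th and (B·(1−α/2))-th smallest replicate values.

(10.359, 13.546)

α = 0.12; lower rank = 50 × 0.060 = 3; upper rank = 50 × 0.940 = 47.
The 3rd smallest replicate is 10.359; the 47th is 13.546.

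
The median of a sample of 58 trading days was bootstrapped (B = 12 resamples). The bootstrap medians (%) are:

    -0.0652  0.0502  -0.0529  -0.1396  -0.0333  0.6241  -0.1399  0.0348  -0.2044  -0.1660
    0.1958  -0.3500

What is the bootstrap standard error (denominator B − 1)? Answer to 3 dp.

SE* = 0.246

Bootstrap SE is the standard deviation of the 12 replicate medians.
Mean of replicates: ((-0.0652) + 0.0502 + (-0.0529) + (-0.1396) + (-0.0333) + 0.6241 + (-0.1399) + 0.0348 + (-0.2044) + (-0.1660) + 0.1958 + (-0.3500)) / 12 = -0.24640 / 12 = -0.02053
Sum of squared deviations: (−0.04467)² + (+0.07073)² + (−0.03237)² + (−0.11907)² + (−0.01277)² + (+0.64463)² + (−0.11937)² + (+0.05533)² + (−0.18387)² + (−0.14547)² + (+0.21633)² + (−0.32947)² = 0.66556
Variance = 0.66556 / 11 = 0.06051
SE* = √0.06051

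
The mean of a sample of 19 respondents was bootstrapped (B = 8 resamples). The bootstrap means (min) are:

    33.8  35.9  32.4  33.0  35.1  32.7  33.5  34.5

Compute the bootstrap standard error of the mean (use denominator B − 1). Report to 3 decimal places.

Bootstrap SE is the standard deviation of the 8 replicate means.
Mean of replicates: (33.8 + 35.9 + 32.4 + 33.0 + 35.1 + 32.7 + 33.5 + 34.5) / 8 = 270.9000 / 8 = 33.8625
Sum of squared deviations: (−0.0625)² + (+2.0375)² + (−1.4625)² + (−0.8625)² + (+1.2375)² + (−1.1625)² + (−0.3625)² + (+0.6375)² = 10.4587
Variance = 10.4587 / 7 = 1.4941
SE* = √1.4941

SE* = 1.222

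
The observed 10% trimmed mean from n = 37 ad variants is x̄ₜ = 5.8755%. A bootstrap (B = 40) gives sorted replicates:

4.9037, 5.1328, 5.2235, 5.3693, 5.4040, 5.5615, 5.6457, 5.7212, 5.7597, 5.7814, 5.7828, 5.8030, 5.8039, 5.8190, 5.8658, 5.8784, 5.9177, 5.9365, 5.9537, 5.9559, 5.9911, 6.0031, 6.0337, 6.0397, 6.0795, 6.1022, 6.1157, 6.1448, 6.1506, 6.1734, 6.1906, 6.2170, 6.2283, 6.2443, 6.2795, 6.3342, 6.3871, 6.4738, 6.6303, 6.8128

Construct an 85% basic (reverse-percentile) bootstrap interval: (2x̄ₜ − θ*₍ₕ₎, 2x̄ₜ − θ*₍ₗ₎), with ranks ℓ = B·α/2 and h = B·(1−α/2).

Percentile endpoints at ranks 3 and 37: θ*₍3₎ = 5.2235, θ*₍37₎ = 6.3871.
Basic interval reflects these around x̄ₜ:
  lower = 2 × 5.8755 − 6.3871 = 5.3639
  upper = 2 × 5.8755 − 5.2235 = 6.5275

(5.3639, 6.5275)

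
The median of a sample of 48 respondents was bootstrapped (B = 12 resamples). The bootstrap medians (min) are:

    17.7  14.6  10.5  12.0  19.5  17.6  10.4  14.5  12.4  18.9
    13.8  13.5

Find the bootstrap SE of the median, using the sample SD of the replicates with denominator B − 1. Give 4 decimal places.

SE* = 3.1481

Bootstrap SE is the standard deviation of the 12 replicate medians.
Mean of replicates: (17.7 + 14.6 + 10.5 + 12.0 + 19.5 + 17.6 + 10.4 + 14.5 + 12.4 + 18.9 + 13.8 + 13.5) / 12 = 175.40000 / 12 = 14.61667
Sum of squared deviations: (+3.08333)² + (−0.01667)² + (−4.11667)² + (−2.61667)² + (+4.88333)² + (+2.98333)² + (−4.21667)² + (−0.11667)² + (−2.21667)² + (+4.28333)² + (−0.81667)² + (−1.11667)² = 109.01667
Variance = 109.01667 / 11 = 9.91061
SE* = √9.91061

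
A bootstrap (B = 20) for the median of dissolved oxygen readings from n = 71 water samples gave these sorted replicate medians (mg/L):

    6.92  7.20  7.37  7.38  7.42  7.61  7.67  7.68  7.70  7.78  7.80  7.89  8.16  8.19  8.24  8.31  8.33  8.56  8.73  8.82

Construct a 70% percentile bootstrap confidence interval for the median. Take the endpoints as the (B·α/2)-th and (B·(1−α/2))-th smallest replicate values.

α = 0.30; lower rank = 20 × 0.150 = 3; upper rank = 20 × 0.850 = 17.
The 3rd smallest replicate is 7.37; the 17th is 8.33.

(7.37, 8.33)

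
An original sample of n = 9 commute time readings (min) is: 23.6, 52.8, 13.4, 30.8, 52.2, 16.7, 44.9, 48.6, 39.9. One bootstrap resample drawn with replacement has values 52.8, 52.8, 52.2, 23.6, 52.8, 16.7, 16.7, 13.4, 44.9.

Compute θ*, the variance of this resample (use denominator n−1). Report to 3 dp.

θ* = 324.684

Mean = 36.2111; sum of squared deviations = 2597.4689
s² = 2597.4689 / 8 = 324.6836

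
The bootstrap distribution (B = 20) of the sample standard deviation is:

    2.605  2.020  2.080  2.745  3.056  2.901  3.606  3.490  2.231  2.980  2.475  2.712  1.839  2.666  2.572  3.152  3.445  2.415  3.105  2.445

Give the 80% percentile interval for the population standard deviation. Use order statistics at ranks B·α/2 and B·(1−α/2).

(2.020, 3.445)

Sorted replicates: 1.839, 2.020, 2.080, 2.231, 2.415, 2.445, 2.475, 2.572, 2.605, 2.666, 2.712, 2.745, 2.901, 2.980, 3.056, 3.105, 3.152, 3.445, 3.490, 3.606
α = 0.20; lower rank = 20 × 0.100 = 2; upper rank = 20 × 0.900 = 18.
The 2nd smallest replicate is 2.020; the 18th is 3.445.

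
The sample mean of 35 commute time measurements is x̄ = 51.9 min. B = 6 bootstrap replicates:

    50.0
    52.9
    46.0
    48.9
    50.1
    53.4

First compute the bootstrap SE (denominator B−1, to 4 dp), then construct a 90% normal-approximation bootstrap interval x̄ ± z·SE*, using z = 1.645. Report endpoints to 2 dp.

(47.43, 56.37)

Mean of replicates = 50.2167; sum of squared deviations = 36.9083; SE* = √(36.9083/5) = 2.7169
Margin = 1.645 × 2.7169 = 4.469
Interval: 51.9 ± 4.469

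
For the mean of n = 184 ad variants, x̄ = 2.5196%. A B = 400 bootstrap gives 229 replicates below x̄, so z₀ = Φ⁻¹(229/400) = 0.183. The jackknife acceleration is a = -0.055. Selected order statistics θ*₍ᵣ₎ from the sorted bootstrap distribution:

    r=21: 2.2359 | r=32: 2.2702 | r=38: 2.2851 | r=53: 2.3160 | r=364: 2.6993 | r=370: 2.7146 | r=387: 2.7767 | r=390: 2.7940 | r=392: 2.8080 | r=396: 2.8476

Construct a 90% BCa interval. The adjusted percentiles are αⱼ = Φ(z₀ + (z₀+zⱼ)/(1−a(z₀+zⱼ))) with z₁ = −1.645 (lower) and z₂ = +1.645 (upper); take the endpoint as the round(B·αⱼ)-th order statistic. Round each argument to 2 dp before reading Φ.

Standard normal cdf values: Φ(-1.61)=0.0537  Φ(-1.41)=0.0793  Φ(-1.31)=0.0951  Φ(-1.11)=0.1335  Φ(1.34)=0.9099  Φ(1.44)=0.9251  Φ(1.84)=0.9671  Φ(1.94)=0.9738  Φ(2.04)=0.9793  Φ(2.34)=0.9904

(2.2702, 2.7767)

Lower: z₀ + z₁ = 0.183 + (-1.645) = -1.462; 1 − a(z₀+z₁) = 1 − (-0.055)(-1.462) = 0.9196; argument = 0.183 + (-1.462)/0.9196 = -1.4068 → -1.41.
α₁ = Φ(-1.41) = 0.0793; rank = round(400 × 0.0793) = 32; θ*₍32₎ = 2.2702.
Upper: z₀ + z₂ = 1.828; 1 − a(z₀+z₂) = 1.1005; argument = 1.8440 → 1.84; α₂ = 0.9671; rank = 387; θ*₍387₎ = 2.7767.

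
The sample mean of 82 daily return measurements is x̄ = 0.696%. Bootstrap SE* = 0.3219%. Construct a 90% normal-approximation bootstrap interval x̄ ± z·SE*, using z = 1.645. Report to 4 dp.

Margin = 1.645 × 0.3219 = 0.52953
Interval: 0.696 ± 0.52953

(0.1665, 1.2255)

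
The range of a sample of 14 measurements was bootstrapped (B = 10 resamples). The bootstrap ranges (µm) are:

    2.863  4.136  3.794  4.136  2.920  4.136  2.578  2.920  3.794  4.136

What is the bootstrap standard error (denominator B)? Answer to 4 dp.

SE* = 0.6085

Bootstrap SE is the standard deviation of the 10 replicate ranges.
Mean of replicates: (2.863 + 4.136 + 3.794 + 4.136 + 2.920 + 4.136 + 2.578 + 2.920 + 3.794 + 4.136) / 10 = 35.41300 / 10 = 3.54130
Sum of squared deviations: (−0.67830)² + (+0.59470)² + (+0.25270)² + (+0.59470)² + (−0.62130)² + (+0.59470)² + (−0.96330)² + (−0.62130)² + (+0.25270)² + (+0.59470)² = 3.70245
Variance = 3.70245 / 10 = 0.37025
SE* = √0.37025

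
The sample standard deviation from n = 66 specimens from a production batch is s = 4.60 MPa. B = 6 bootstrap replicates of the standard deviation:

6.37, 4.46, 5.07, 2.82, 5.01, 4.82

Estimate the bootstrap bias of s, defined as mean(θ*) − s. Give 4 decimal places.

bias = +0.1583

mean(θ*) = (6.37 + 4.46 + 5.07 + 2.82 + 5.01 + 4.82) / 6 = 4.75833
bias = 4.75833 − 4.60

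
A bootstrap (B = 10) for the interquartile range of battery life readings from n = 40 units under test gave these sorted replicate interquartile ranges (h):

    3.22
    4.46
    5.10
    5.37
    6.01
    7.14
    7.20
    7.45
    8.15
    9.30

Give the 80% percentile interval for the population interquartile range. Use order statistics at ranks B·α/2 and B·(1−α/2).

(3.22, 8.15)

α = 0.20; lower rank = 10 × 0.100 = 1; upper rank = 10 × 0.900 = 9.
The 1st smallest replicate is 3.22; the 9th is 8.15.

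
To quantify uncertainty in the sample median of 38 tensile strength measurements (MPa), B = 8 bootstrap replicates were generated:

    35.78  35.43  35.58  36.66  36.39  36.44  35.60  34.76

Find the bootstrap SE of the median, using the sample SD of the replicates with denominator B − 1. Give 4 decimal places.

Bootstrap SE is the standard deviation of the 8 replicate medians.
Mean of replicates: (35.78 + 35.43 + 35.58 + 36.66 + 36.39 + 36.44 + 35.60 + 34.76) / 8 = 286.64000 / 8 = 35.83000
Sum of squared deviations: (−0.05000)² + (−0.40000)² + (−0.25000)² + (+0.83000)² + (+0.56000)² + (+0.61000)² + (−0.23000)² + (−1.07000)² = 2.79740
Variance = 2.79740 / 7 = 0.39963
SE* = √0.39963

SE* = 0.6322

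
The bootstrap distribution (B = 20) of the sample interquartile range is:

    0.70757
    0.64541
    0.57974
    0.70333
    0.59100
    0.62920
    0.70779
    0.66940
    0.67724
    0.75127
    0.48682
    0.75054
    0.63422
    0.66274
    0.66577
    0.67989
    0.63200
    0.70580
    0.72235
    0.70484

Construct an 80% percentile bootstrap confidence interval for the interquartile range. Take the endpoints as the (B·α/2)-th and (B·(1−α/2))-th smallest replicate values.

(0.57974, 0.72235)

Sorted replicates: 0.48682, 0.57974, 0.59100, 0.62920, 0.63200, 0.63422, 0.64541, 0.66274, 0.66577, 0.66940, 0.67724, 0.67989, 0.70333, 0.70484, 0.70580, 0.70757, 0.70779, 0.72235, 0.75054, 0.75127
α = 0.20; lower rank = 20 × 0.100 = 2; upper rank = 20 × 0.900 = 18.
The 2nd smallest replicate is 0.57974; the 18th is 0.72235.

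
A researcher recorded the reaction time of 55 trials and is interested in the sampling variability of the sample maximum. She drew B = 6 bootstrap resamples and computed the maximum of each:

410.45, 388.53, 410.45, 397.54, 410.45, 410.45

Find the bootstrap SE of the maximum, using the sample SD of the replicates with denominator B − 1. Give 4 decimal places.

SE* = 9.4336

Bootstrap SE is the standard deviation of the 6 replicate maximums.
Mean of replicates: (410.45 + 388.53 + 410.45 + 397.54 + 410.45 + 410.45) / 6 = 2427.87000 / 6 = 404.64500
Sum of squared deviations: (+5.80500)² + (−16.11500)² + (+5.80500)² + (−7.10500)² + (+5.80500)² + (+5.80500)² = 444.96635
Variance = 444.96635 / 5 = 88.99327
SE* = √88.99327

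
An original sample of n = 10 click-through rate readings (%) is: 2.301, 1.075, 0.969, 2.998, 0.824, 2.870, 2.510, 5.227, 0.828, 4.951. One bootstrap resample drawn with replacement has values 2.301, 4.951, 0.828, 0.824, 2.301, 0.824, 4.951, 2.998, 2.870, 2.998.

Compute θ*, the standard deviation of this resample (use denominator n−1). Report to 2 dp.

θ* = 1.53

Mean = 2.5846; sum of squared deviations = 21.0689
s² = 21.0689 / 9 = 2.3410
s = √2.3410 = 1.53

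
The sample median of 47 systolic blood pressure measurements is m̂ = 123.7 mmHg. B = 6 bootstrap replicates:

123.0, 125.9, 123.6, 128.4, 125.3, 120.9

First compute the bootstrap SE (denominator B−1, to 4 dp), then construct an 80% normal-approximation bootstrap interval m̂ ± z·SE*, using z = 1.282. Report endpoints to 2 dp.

(120.37, 127.03)

Mean of replicates = 124.5167; sum of squared deviations = 33.8283; SE* = √(33.8283/5) = 2.6011
Margin = 1.282 × 2.6011 = 3.335
Interval: 123.7 ± 3.335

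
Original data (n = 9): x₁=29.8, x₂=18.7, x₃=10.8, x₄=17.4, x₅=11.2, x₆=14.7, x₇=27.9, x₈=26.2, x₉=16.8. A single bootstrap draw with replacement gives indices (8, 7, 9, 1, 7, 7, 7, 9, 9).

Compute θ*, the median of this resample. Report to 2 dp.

θ* = 27.90

Resample values: 26.2, 27.9, 16.8, 29.8, 27.9, 27.9, 27.9, 16.8, 16.8.
Sorted: 16.8, 16.8, 16.8, 26.2, 27.9, 27.9, 27.9, 27.9, 29.8
Median = middle value = 27.90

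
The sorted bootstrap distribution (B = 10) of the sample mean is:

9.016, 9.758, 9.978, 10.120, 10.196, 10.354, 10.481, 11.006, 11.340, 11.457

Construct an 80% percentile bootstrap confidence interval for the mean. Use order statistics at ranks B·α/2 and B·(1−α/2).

(9.016, 11.340)

α = 0.20; lower rank = 10 × 0.100 = 1; upper rank = 10 × 0.900 = 9.
The 1st smallest replicate is 9.016; the 9th is 11.340.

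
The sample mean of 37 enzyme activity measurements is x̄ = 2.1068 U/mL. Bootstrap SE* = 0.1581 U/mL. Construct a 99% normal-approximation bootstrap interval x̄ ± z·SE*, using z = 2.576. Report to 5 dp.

Margin = 2.576 × 0.1581 = 0.407266
Interval: 2.1068 ± 0.407266

(1.69953, 2.51407)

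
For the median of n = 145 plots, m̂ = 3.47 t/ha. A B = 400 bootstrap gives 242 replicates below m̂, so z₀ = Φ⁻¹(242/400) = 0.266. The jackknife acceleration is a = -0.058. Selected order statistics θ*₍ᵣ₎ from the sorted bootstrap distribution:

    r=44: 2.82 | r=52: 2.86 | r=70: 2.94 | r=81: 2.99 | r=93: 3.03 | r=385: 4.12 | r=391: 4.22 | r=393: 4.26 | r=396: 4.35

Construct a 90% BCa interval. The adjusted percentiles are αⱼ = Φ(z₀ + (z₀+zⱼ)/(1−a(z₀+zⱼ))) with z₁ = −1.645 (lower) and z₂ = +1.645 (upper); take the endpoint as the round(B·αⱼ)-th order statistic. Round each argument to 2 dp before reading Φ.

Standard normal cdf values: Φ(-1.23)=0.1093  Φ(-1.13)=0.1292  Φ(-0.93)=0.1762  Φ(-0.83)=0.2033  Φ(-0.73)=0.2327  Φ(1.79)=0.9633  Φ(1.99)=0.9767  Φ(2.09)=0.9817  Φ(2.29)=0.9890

(2.82, 4.22)

Lower: z₀ + z₁ = 0.266 + (-1.645) = -1.379; 1 − a(z₀+z₁) = 1 − (-0.058)(-1.379) = 0.9200; argument = 0.266 + (-1.379)/0.9200 = -1.2329 → -1.23.
α₁ = Φ(-1.23) = 0.1093; rank = round(400 × 0.1093) = 44; θ*₍44₎ = 2.82.
Upper: z₀ + z₂ = 1.911; 1 − a(z₀+z₂) = 1.1108; argument = 1.9863 → 1.99; α₂ = 0.9767; rank = 391; θ*₍391₎ = 4.22.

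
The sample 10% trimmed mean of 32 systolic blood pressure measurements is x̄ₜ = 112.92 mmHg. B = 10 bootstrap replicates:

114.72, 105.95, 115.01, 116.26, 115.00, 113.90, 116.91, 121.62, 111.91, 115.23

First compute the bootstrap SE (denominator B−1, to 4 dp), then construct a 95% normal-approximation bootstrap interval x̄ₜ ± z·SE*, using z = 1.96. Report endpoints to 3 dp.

Mean of replicates = 114.6510; sum of squared deviations = 140.6341; SE* = √(140.6341/9) = 3.9530
Margin = 1.96 × 3.9530 = 7.7479
Interval: 112.92 ± 7.7479

(105.172, 120.668)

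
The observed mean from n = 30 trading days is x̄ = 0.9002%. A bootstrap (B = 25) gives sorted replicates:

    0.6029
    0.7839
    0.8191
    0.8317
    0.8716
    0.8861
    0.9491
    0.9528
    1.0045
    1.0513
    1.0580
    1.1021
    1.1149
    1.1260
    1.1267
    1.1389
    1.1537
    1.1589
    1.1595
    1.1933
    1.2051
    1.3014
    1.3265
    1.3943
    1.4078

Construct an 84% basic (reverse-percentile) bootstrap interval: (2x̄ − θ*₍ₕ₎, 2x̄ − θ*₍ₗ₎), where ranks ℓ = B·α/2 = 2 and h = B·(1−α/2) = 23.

Percentile endpoints at ranks 2 and 23: θ*₍2₎ = 0.7839, θ*₍23₎ = 1.3265.
Basic interval reflects these around x̄:
  lower = 2 × 0.9002 − 1.3265 = 0.4739
  upper = 2 × 0.9002 − 0.7839 = 1.0165

(0.4739, 1.0165)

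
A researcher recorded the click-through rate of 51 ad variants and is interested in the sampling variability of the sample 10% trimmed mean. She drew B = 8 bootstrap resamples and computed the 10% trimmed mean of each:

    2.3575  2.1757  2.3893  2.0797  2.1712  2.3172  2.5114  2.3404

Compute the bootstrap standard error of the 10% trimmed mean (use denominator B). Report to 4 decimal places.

Bootstrap SE is the standard deviation of the 8 replicate 10% trimmed means.
Mean of replicates: (2.3575 + 2.1757 + 2.3893 + 2.0797 + 2.1712 + 2.3172 + 2.5114 + 2.3404) / 8 = 18.34240 / 8 = 2.29280
Sum of squared deviations: (+0.06470)² + (−0.11710)² + (+0.09650)² + (−0.21310)² + (−0.12160)² + (+0.02440)² + (+0.21860)² + (+0.04760)² = 0.13806
Variance = 0.13806 / 8 = 0.01726
SE* = √0.01726

SE* = 0.1314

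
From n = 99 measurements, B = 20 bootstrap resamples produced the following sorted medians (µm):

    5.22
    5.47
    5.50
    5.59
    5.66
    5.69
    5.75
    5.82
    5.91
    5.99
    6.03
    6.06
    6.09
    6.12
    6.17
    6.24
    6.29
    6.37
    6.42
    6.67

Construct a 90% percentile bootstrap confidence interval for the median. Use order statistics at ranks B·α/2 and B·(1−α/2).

(5.22, 6.42)

α = 0.10; lower rank = 20 × 0.050 = 1; upper rank = 20 × 0.950 = 19.
The 1st smallest replicate is 5.22; the 19th is 6.42.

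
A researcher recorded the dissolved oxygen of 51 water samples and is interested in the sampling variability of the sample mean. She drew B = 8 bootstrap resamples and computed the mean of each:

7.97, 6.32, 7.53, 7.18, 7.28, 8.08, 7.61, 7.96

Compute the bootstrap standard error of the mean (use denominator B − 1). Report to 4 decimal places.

Bootstrap SE is the standard deviation of the 8 replicate means.
Mean of replicates: (7.97 + 6.32 + 7.53 + 7.18 + 7.28 + 8.08 + 7.61 + 7.96) / 8 = 59.93000 / 8 = 7.49125
Sum of squared deviations: (+0.47875)² + (−1.17125)² + (+0.03875)² + (−0.31125)² + (−0.21125)² + (+0.58875)² + (+0.11875)² + (+0.46875)² = 2.32449
Variance = 2.32449 / 7 = 0.33207
SE* = √0.33207

SE* = 0.5763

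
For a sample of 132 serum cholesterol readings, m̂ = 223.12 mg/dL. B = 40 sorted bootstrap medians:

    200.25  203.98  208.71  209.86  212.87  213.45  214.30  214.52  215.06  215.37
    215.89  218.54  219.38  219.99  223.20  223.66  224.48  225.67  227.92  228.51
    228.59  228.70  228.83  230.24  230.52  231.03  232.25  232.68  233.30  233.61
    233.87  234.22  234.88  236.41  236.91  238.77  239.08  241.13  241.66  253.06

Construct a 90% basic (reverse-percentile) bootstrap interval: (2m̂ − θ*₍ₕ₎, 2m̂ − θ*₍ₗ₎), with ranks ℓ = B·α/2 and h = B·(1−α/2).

(205.11, 242.26)

Percentile endpoints at ranks 2 and 38: θ*₍2₎ = 203.98, θ*₍38₎ = 241.13.
Basic interval reflects these around m̂:
  lower = 2 × 223.12 − 241.13 = 205.11
  upper = 2 × 223.12 − 203.98 = 242.26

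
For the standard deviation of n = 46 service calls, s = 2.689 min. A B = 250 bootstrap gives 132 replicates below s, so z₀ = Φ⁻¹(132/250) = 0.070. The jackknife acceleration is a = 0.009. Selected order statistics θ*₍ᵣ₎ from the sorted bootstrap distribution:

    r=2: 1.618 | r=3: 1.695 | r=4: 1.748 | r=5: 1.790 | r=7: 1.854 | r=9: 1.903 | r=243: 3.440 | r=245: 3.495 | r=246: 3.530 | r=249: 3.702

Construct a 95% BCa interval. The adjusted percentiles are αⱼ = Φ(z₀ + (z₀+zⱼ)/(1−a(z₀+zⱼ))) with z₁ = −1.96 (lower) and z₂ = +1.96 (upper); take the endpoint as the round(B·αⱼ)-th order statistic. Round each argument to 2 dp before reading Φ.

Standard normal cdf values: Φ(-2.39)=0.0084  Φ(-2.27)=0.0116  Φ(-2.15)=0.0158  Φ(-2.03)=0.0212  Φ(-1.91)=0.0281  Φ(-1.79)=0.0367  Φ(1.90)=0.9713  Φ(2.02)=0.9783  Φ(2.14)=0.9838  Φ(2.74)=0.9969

Lower: z₀ + z₁ = 0.070 + (-1.960) = -1.890; 1 − a(z₀+z₁) = 1 − (0.009)(-1.890) = 1.0170; argument = 0.070 + (-1.890)/1.0170 = -1.7884 → -1.79.
α₁ = Φ(-1.79) = 0.0367; rank = round(250 × 0.0367) = 9; θ*₍9₎ = 1.903.
Upper: z₀ + z₂ = 2.030; 1 − a(z₀+z₂) = 0.9817; argument = 2.1378 → 2.14; α₂ = 0.9838; rank = 246; θ*₍246₎ = 3.530.

(1.903, 3.530)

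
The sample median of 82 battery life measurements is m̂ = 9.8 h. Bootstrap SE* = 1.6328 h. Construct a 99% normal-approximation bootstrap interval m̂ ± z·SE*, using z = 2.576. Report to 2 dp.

Margin = 2.576 × 1.6328 = 4.206
Interval: 9.8 ± 4.206

(5.59, 14.01)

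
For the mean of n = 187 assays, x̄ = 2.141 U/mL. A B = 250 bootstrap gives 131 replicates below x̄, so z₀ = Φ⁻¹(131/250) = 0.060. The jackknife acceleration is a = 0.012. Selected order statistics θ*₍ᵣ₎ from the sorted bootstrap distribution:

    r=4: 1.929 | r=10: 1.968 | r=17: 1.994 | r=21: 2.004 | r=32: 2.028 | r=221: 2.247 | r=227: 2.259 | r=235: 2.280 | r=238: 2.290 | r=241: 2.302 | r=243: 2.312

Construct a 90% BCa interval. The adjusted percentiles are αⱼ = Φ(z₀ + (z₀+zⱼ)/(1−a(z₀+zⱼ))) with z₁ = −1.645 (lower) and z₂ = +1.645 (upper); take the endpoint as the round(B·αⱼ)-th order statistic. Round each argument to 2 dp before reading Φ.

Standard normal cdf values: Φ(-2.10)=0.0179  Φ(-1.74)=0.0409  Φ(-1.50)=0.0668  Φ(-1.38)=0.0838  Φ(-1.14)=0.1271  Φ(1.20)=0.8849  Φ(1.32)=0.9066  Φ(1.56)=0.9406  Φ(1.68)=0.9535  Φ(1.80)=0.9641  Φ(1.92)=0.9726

Lower: z₀ + z₁ = 0.060 + (-1.645) = -1.585; 1 − a(z₀+z₁) = 1 − (0.012)(-1.585) = 1.0190; argument = 0.060 + (-1.585)/1.0190 = -1.4954 → -1.50.
α₁ = Φ(-1.50) = 0.0668; rank = round(250 × 0.0668) = 17; θ*₍17₎ = 1.994.
Upper: z₀ + z₂ = 1.705; 1 − a(z₀+z₂) = 0.9795; argument = 1.8006 → 1.80; α₂ = 0.9641; rank = 241; θ*₍241₎ = 2.302.

(1.994, 2.302)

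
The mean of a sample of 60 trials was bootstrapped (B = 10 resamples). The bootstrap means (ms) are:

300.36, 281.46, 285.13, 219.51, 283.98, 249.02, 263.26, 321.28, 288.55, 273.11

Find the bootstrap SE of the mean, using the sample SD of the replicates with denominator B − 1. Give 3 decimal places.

SE* = 28.017

Bootstrap SE is the standard deviation of the 10 replicate means.
Mean of replicates: (300.36 + 281.46 + 285.13 + 219.51 + 283.98 + 249.02 + 263.26 + 321.28 + 288.55 + 273.11) / 10 = 2765.6600 / 10 = 276.5660
Sum of squared deviations: (+23.7940)² + (+4.8940)² + (+8.5640)² + (−57.0560)² + (+7.4140)² + (−27.5460)² + (−13.3060)² + (+44.7140)² + (+11.9840)² + (−3.4560)² = 7064.5360
Variance = 7064.5360 / 9 = 784.9484
SE* = √784.9484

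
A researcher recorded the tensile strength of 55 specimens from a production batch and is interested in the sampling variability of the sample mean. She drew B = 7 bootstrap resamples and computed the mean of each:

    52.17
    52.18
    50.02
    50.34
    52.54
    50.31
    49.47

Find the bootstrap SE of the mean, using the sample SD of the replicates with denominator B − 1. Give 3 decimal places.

SE* = 1.248

Bootstrap SE is the standard deviation of the 7 replicate means.
Mean of replicates: (52.17 + 52.18 + 50.02 + 50.34 + 52.54 + 50.31 + 49.47) / 7 = 357.0300 / 7 = 51.0043
Sum of squared deviations: (+1.1657)² + (+1.1757)² + (−0.9843)² + (−0.6643)² + (+1.5357)² + (−0.6943)² + (−1.5343)² = 9.3458
Variance = 9.3458 / 6 = 1.5576
SE* = √1.5576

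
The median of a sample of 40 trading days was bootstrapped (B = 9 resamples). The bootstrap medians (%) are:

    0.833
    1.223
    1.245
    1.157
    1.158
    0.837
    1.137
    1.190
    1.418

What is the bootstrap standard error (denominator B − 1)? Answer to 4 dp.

SE* = 0.1884

Bootstrap SE is the standard deviation of the 9 replicate medians.
Mean of replicates: (0.833 + 1.223 + 1.245 + 1.157 + 1.158 + 0.837 + 1.137 + 1.190 + 1.418) / 9 = 10.19800 / 9 = 1.13311
Sum of squared deviations: (−0.30011)² + (+0.08989)² + (+0.11189)² + (+0.02389)² + (+0.02489)² + (−0.29611)² + (+0.00389)² + (+0.05689)² + (+0.28489)² = 0.28395
Variance = 0.28395 / 8 = 0.03549
SE* = √0.03549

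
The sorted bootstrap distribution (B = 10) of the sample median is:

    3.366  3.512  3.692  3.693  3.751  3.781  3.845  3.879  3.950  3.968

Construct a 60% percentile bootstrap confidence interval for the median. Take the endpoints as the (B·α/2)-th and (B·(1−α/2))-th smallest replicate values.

α = 0.40; lower rank = 10 × 0.200 = 2; upper rank = 10 × 0.800 = 8.
The 2nd smallest replicate is 3.512; the 8th is 3.879.

(3.512, 3.879)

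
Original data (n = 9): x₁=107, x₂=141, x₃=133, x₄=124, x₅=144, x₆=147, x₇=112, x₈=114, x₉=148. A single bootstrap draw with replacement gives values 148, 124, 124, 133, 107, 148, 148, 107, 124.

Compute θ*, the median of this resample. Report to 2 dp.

θ* = 124.00

Sorted: 107, 107, 124, 124, 124, 133, 148, 148, 148
Median = middle value = 124.00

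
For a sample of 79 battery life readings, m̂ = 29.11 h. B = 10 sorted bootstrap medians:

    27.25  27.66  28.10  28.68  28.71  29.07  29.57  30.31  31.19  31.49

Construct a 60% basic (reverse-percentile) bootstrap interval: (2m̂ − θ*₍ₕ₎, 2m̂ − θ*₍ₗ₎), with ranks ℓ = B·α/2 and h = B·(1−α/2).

Percentile endpoints at ranks 2 and 8: θ*₍2₎ = 27.66, θ*₍8₎ = 30.31.
Basic interval reflects these around m̂:
  lower = 2 × 29.11 − 30.31 = 27.91
  upper = 2 × 29.11 − 27.66 = 30.56

(27.91, 30.56)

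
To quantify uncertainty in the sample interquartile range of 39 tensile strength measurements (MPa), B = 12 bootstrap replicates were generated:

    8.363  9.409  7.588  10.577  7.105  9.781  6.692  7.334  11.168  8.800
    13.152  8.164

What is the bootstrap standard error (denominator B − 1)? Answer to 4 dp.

Bootstrap SE is the standard deviation of the 12 replicate interquartile ranges.
Mean of replicates: (8.363 + 9.409 + 7.588 + 10.577 + 7.105 + 9.781 + 6.692 + 7.334 + 11.168 + 8.800 + 13.152 + 8.164) / 12 = 108.13300 / 12 = 9.01108
Sum of squared deviations: (−0.64808)² + (+0.39792)² + (−1.42308)² + (+1.56592)² + (−1.90608)² + (+0.76992)² + (−2.31908)² + (−1.67708)² + (+2.15692)² + (−0.21108)² + (+4.14092)² + (−0.84708)² = 40.03388
Variance = 40.03388 / 11 = 3.63944
SE* = √3.63944

SE* = 1.9077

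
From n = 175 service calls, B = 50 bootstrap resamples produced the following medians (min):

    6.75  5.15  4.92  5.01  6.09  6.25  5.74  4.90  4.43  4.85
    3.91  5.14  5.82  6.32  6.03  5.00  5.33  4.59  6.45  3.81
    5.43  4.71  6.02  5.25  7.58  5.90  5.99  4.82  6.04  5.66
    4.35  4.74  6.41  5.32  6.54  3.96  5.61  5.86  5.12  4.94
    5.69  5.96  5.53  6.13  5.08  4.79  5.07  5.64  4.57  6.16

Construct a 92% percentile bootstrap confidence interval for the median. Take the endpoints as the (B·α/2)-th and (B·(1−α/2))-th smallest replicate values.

(3.91, 6.54)

Sorted replicates: 3.81, 3.91, 3.96, 4.35, 4.43, 4.57, 4.59, 4.71, 4.74, 4.79, 4.82, 4.85, 4.90, 4.92, 4.94, 5.00, 5.01, 5.07, 5.08, 5.12, 5.14, 5.15, 5.25, 5.32, 5.33, 5.43, 5.53, 5.61, 5.64, 5.66, 5.69, 5.74, 5.82, 5.86, 5.90, 5.96, 5.99, 6.02, 6.03, 6.04, 6.09, 6.13, 6.16, 6.25, 6.32, 6.41, 6.45, 6.54, 6.75, 7.58
α = 0.08; lower rank = 50 × 0.040 = 2; upper rank = 50 × 0.960 = 48.
The 2nd smallest replicate is 3.91; the 48th is 6.54.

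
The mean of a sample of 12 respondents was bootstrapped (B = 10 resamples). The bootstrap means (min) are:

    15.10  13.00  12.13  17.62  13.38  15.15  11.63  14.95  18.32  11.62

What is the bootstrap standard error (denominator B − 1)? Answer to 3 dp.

SE* = 2.369

Bootstrap SE is the standard deviation of the 10 replicate means.
Mean of replicates: (15.10 + 13.00 + 12.13 + 17.62 + 13.38 + 15.15 + 11.63 + 14.95 + 18.32 + 11.62) / 10 = 142.9000 / 10 = 14.2900
Sum of squared deviations: (+0.8100)² + (−1.2900)² + (−2.1600)² + (+3.3300)² + (−0.9100)² + (+0.8600)² + (−2.6600)² + (+0.6600)² + (+4.0300)² + (−2.6700)² = 50.5234
Variance = 50.5234 / 9 = 5.6137
SE* = √5.6137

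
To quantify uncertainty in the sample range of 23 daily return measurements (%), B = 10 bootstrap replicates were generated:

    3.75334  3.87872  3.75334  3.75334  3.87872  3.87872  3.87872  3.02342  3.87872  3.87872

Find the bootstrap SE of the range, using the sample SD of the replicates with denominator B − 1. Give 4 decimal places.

SE* = 0.2640

Bootstrap SE is the standard deviation of the 10 replicate ranges.
Mean of replicates: (3.75334 + 3.87872 + 3.75334 + 3.75334 + 3.87872 + 3.87872 + 3.87872 + 3.02342 + 3.87872 + 3.87872) / 10 = 37.555760 / 10 = 3.755576
Sum of squared deviations: (−0.002236)² + (+0.123144)² + (−0.002236)² + (−0.002236)² + (+0.123144)² + (+0.123144)² + (+0.123144)² + (−0.732156)² + (+0.123144)² + (+0.123144)² = 0.627054
Variance = 0.627054 / 9 = 0.069673
SE* = √0.069673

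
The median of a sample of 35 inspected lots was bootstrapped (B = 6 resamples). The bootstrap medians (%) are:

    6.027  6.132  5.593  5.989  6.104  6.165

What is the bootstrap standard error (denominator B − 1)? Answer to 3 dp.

Bootstrap SE is the standard deviation of the 6 replicate medians.
Mean of replicates: (6.027 + 6.132 + 5.593 + 5.989 + 6.104 + 6.165) / 6 = 36.0100 / 6 = 6.0017
Sum of squared deviations: (+0.0253)² + (+0.1303)² + (−0.4087)² + (−0.0127)² + (+0.1023)² + (+0.1633)² = 0.2219
Variance = 0.2219 / 5 = 0.0444
SE* = √0.0444

SE* = 0.211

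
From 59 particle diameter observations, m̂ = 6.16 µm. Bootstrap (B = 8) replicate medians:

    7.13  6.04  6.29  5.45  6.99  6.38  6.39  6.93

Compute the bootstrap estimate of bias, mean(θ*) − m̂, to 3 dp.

mean(θ*) = (7.13 + 6.04 + 6.29 + 5.45 + 6.99 + 6.38 + 6.39 + 6.93) / 8 = 6.4500
bias = 6.4500 − 6.16

bias = +0.290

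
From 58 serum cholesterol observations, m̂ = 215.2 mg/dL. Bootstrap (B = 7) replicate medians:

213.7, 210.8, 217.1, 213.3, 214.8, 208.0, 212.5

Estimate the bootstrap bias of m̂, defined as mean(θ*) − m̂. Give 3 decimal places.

mean(θ*) = (213.7 + 210.8 + 217.1 + 213.3 + 214.8 + 208.0 + 212.5) / 7 = 212.8857
bias = 212.8857 − 215.2

bias = −2.314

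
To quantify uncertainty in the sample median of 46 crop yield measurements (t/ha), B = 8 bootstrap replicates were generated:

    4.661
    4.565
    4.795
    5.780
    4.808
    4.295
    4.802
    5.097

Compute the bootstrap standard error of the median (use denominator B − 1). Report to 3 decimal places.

SE* = 0.440

Bootstrap SE is the standard deviation of the 8 replicate medians.
Mean of replicates: (4.661 + 4.565 + 4.795 + 5.780 + 4.808 + 4.295 + 4.802 + 5.097) / 8 = 38.8030 / 8 = 4.8504
Sum of squared deviations: (−0.1894)² + (−0.2854)² + (−0.0554)² + (+0.9296)² + (−0.0424)² + (−0.5554)² + (−0.0484)² + (+0.2466)² = 1.3580
Variance = 1.3580 / 7 = 0.1940
SE* = √0.1940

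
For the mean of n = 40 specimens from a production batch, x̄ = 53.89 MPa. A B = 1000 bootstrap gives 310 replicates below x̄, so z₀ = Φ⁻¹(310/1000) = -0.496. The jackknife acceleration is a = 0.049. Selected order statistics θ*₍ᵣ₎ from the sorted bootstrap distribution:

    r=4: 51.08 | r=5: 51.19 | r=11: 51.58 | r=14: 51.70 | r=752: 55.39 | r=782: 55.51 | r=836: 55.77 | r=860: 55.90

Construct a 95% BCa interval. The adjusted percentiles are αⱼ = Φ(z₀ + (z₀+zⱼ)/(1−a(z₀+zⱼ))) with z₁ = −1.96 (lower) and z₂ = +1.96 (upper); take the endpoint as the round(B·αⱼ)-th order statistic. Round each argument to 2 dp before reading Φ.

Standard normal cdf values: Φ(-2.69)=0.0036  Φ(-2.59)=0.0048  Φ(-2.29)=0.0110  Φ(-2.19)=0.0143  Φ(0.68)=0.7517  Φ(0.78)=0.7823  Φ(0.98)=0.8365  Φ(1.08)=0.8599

(51.08, 55.90)

Lower: z₀ + z₁ = -0.496 + (-1.960) = -2.456; 1 − a(z₀+z₁) = 1 − (0.049)(-2.456) = 1.1203; argument = -0.496 + (-2.456)/1.1203 = -2.6882 → -2.69.
α₁ = Φ(-2.69) = 0.0036; rank = round(1000 × 0.0036) = 4; θ*₍4₎ = 51.08.
Upper: z₀ + z₂ = 1.464; 1 − a(z₀+z₂) = 0.9283; argument = 1.0811 → 1.08; α₂ = 0.8599; rank = 860; θ*₍860₎ = 55.90.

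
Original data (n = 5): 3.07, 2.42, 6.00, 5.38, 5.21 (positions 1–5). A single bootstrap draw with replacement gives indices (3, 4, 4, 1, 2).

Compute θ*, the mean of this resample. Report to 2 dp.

Resample values: 6.00, 5.38, 5.38, 3.07, 2.42.
Mean = (6.00 + 5.38 + 5.38 + 3.07 + 2.42) / 5 = 22.250 / 5 = 4.45

θ* = 4.45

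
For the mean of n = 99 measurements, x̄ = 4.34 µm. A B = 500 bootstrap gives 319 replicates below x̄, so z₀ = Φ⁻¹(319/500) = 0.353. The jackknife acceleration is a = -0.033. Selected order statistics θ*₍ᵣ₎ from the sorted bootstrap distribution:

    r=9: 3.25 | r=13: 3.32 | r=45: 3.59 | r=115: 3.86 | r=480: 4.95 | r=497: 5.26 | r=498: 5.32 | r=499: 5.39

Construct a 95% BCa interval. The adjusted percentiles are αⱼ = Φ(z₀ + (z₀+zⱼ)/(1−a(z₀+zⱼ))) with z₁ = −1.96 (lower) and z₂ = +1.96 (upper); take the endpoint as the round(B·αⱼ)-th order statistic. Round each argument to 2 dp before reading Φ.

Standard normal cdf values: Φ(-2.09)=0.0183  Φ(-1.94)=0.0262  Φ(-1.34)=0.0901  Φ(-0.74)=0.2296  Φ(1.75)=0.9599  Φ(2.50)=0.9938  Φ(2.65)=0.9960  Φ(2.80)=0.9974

(3.59, 5.26)

Lower: z₀ + z₁ = 0.353 + (-1.960) = -1.607; 1 − a(z₀+z₁) = 1 − (-0.033)(-1.607) = 0.9470; argument = 0.353 + (-1.607)/0.9470 = -1.3440 → -1.34.
α₁ = Φ(-1.34) = 0.0901; rank = round(500 × 0.0901) = 45; θ*₍45₎ = 3.59.
Upper: z₀ + z₂ = 2.313; 1 − a(z₀+z₂) = 1.0763; argument = 2.5020 → 2.50; α₂ = 0.9938; rank = 497; θ*₍497₎ = 5.26.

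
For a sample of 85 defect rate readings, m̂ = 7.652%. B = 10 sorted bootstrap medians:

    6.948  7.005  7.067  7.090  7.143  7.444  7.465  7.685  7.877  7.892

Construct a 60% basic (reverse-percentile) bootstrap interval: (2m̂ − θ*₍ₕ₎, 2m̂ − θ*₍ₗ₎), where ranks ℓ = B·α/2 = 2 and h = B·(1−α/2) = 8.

(7.619, 8.299)

Percentile endpoints at ranks 2 and 8: θ*₍2₎ = 7.005, θ*₍8₎ = 7.685.
Basic interval reflects these around m̂:
  lower = 2 × 7.652 − 7.685 = 7.619
  upper = 2 × 7.652 − 7.005 = 8.299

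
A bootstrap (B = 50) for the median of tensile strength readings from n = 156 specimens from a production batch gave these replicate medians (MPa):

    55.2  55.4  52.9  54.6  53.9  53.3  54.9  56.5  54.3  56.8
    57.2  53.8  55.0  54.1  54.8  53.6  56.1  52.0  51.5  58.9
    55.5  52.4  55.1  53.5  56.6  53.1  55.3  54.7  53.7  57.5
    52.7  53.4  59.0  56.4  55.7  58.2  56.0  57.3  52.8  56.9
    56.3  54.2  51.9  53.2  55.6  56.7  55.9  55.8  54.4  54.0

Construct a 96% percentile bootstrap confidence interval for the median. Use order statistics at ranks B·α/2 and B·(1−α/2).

(51.5, 58.9)

Sorted replicates: 51.5, 51.9, 52.0, 52.4, 52.7, 52.8, 52.9, 53.1, 53.2, 53.3, 53.4, 53.5, 53.6, 53.7, 53.8, 53.9, 54.0, 54.1, 54.2, 54.3, 54.4, 54.6, 54.7, 54.8, 54.9, 55.0, 55.1, 55.2, 55.3, 55.4, 55.5, 55.6, 55.7, 55.8, 55.9, 56.0, 56.1, 56.3, 56.4, 56.5, 56.6, 56.7, 56.8, 56.9, 57.2, 57.3, 57.5, 58.2, 58.9, 59.0
α = 0.04; lower rank = 50 × 0.020 = 1; upper rank = 50 × 0.980 = 49.
The 1st smallest replicate is 51.5; the 49th is 58.9.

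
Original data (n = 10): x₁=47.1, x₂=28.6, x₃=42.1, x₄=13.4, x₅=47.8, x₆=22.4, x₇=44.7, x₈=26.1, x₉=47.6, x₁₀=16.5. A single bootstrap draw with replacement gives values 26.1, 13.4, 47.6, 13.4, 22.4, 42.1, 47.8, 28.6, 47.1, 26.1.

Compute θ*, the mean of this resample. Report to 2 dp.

θ* = 31.46

Mean = (26.1 + 13.4 + 47.6 + 13.4 + 22.4 + 42.1 + 47.8 + 28.6 + 47.1 + 26.1) / 10 = 314.60 / 10 = 31.46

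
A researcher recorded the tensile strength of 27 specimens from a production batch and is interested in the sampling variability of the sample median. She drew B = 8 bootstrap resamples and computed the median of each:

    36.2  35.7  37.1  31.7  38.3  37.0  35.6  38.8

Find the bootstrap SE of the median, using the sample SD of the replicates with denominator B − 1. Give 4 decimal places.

SE* = 2.1844

Bootstrap SE is the standard deviation of the 8 replicate medians.
Mean of replicates: (36.2 + 35.7 + 37.1 + 31.7 + 38.3 + 37.0 + 35.6 + 38.8) / 8 = 290.40000 / 8 = 36.30000
Sum of squared deviations: (−0.10000)² + (−0.60000)² + (+0.80000)² + (−4.60000)² + (+2.00000)² + (+0.70000)² + (−0.70000)² + (+2.50000)² = 33.40000
Variance = 33.40000 / 7 = 4.77143
SE* = √4.77143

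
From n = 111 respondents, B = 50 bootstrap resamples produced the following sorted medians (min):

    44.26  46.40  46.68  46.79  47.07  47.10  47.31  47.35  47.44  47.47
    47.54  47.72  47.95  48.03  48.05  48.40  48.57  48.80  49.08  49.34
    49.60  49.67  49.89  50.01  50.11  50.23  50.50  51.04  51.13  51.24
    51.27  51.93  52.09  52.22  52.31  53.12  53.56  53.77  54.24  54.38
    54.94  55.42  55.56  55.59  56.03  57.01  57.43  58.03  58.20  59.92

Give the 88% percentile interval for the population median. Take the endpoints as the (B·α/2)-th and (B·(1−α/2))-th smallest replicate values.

α = 0.12; lower rank = 50 × 0.060 = 3; upper rank = 50 × 0.940 = 47.
The 3rd smallest replicate is 46.68; the 47th is 57.43.

(46.68, 57.43)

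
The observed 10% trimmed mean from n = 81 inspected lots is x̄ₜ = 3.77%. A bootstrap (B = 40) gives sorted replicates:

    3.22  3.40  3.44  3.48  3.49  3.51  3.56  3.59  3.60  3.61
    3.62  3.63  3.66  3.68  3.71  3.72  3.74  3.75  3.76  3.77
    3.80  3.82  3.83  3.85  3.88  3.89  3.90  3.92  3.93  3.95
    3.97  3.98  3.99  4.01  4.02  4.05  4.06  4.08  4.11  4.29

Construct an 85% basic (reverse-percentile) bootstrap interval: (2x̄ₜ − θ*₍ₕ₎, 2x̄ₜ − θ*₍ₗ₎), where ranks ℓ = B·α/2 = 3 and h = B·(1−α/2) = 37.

Percentile endpoints at ranks 3 and 37: θ*₍3₎ = 3.44, θ*₍37₎ = 4.06.
Basic interval reflects these around x̄ₜ:
  lower = 2 × 3.77 − 4.06 = 3.48
  upper = 2 × 3.77 − 3.44 = 4.10

(3.48, 4.10)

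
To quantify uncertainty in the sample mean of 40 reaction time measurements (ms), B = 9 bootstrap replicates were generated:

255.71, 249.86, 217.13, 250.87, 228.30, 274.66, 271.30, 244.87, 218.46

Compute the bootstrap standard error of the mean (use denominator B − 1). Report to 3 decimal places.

SE* = 20.916

Bootstrap SE is the standard deviation of the 9 replicate means.
Mean of replicates: (255.71 + 249.86 + 217.13 + 250.87 + 228.30 + 274.66 + 271.30 + 244.87 + 218.46) / 9 = 2211.1600 / 9 = 245.6844
Sum of squared deviations: (+10.0256)² + (+4.1756)² + (−28.5544)² + (+5.1856)² + (−17.3844)² + (+28.9756)² + (+25.6156)² + (−0.8144)² + (−27.2244)² = 3499.9854
Variance = 3499.9854 / 8 = 437.4982
SE* = √437.4982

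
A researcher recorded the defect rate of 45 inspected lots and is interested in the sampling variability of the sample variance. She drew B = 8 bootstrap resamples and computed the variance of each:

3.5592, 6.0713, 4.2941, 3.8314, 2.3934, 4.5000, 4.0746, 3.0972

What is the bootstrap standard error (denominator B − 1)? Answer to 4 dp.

SE* = 1.0854

Bootstrap SE is the standard deviation of the 8 replicate variances.
Mean of replicates: (3.5592 + 6.0713 + 4.2941 + 3.8314 + 2.3934 + 4.5000 + 4.0746 + 3.0972) / 8 = 31.82120 / 8 = 3.97765
Sum of squared deviations: (−0.41845)² + (+2.09365)² + (+0.31645)² + (−0.14625)² + (−1.58425)² + (+0.52235)² + (+0.09695)² + (−0.88045)² = 8.24729
Variance = 8.24729 / 7 = 1.17818
SE* = √1.17818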